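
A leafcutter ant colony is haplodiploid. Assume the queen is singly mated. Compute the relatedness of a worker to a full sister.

0.75

Haplodiploid full sisters inherit their father's entire haploid genome identically (contributing 1/2) and on average half of their mother's contribution (1/2 · 1/2 = 1/4); r = 1/2 + 1/4 = 3/4.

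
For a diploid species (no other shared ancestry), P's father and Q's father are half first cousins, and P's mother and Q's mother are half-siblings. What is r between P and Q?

0.078125

Wright's path rule: contributions from independent ancestry routes add.
P and Q are related in two ways: half second cousins through their fathers (r = 1/64) and half first cousins through their mothers (r = 1/16).
r = 1/64 + 1/16 = 5/64 = 0.078125.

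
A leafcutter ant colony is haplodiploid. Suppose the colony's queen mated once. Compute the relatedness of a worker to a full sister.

Haplodiploid full sisters inherit their father's entire haploid genome identically (contributing 1/2) and on average half of their mother's contribution (1/2 · 1/2 = 1/4); r = 1/2 + 1/4 = 3/4.

0.75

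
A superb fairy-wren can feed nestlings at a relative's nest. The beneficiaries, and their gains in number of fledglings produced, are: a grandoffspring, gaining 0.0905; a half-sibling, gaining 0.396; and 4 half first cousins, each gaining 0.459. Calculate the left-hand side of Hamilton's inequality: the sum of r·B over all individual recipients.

r to a grandoffspring = 0.25 (two parent–offspring links: r = (1/2)^2 = 1/4).
r to a half-sibling = 0.25 (half-sibs share one parent — one path of length 2: r = (1/2)^2 = 1/4).
r to a half first cousin = 1/16 (half first cousins share one grandparent — one path of length 4: r = (1/2)^4 = 1/16).
Summing one r·B term per recipient: 1·0.25·0.0905 + 1·0.25·0.396 + 4·0.0625·0.459 = 0.236375.

0.236375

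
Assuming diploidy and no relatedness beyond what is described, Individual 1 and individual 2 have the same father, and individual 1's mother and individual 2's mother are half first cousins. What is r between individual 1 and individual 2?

Wright's path rule: contributions from independent ancestry routes add.
Individual 1 and individual 2 are related in two ways: half-sibs through their shared father (r = 1/4) and half second cousins through their mothers (r = 1/64).
r = 1/4 + 1/64 = 0.265625.

0.265625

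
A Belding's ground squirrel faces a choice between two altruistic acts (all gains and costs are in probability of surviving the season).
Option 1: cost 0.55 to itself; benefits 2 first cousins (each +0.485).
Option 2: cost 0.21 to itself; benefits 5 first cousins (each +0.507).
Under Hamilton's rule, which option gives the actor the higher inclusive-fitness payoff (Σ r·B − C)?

Option 2

Option 1: r to a first cousin = 0.125.
Option 1: Σ r·B − C = (2·0.125·0.485) − 0.55 = -0.42875.
Option 2: r to a first cousin = 0.125.
Option 2: Σ r·B − C = (5·0.125·0.507) − 0.21 = 0.106875.
Option 2 has the higher net inclusive-fitness payoff.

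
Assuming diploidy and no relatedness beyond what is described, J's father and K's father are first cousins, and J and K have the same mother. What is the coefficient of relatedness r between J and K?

0.28125

Wright's path rule: contributions from independent ancestry routes add.
J and K are related in two ways: second cousins through their fathers (r = 1/32) and half-sibs through their shared mother (r = 1/4).
r = 1/32 + 1/4 = 9/32 = 0.28125.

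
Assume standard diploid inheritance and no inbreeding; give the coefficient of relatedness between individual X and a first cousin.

First cousins share one grandparent pair — two paths of length 4: r = 2·(1/2)^4 = 1/8.

0.125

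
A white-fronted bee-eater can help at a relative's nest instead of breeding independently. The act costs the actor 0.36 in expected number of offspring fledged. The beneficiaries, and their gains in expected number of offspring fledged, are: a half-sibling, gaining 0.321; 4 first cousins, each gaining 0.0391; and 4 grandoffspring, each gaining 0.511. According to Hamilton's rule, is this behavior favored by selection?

Hamilton's rule: the trait is favored when the sum of r·B over every recipient exceeds the actor's cost C.
r to a half-sibling = 1/4 (half-sibs share one parent — one path of length 2: r = (1/2)^2 = 1/4).
r to a first cousin = 0.125 (first cousins share one grandparent pair — two paths of length 4: r = 2·(1/2)^4 = 1/8).
r to a grandoffspring = 1/4 (two parent–offspring links: r = (1/2)^2 = 1/4).
Summing one r·B term per recipient: 1·0.25·0.321 + 4·0.125·0.0391 + 4·0.25·0.511 = 0.6108.
0.6108 > 0.36: the indirect benefit exceeds the cost.

Yes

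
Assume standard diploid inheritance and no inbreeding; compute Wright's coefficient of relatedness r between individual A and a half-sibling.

Each parent–offspring link contributes a factor of 1/2, and independent paths through distinct common ancestors add.
Half-sibs share one parent — one path of length 2: r = (1/2)^2 = 1/4.

0.25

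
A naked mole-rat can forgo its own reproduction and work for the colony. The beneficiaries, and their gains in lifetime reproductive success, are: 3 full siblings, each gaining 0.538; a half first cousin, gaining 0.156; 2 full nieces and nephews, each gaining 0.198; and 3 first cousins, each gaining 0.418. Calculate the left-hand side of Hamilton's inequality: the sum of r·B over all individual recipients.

r to a full sibling = 0.5 (full sibs share both parents — two paths of length 2: r = 2·(1/2)^2 = 1/2).
r to a half first cousin = 0.0625 (half first cousins share one grandparent — one path of length 4: r = (1/2)^4 = 1/16).
r to a full niece or nephew = 0.25 (full aunt/uncle↔niece/nephew: two paths of length 3 through the shared grandparent pair: r = 2·(1/2)^3 = 1/4).
r to a first cousin = 1/8 (first cousins share one grandparent pair — two paths of length 4: r = 2·(1/2)^4 = 1/8).
Summing one r·B term per recipient: 3·0.5·0.538 + 1·0.0625·0.156 + 2·0.25·0.198 + 3·0.125·0.418 = 1.0725.

1.0725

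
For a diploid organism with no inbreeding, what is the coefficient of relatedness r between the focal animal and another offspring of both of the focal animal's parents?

Each parent–offspring link contributes a factor of 1/2, and independent paths through distinct common ancestors add.
Full sibs share both parents — two paths of length 2: r = 2·(1/2)^2 = 1/2.

0.5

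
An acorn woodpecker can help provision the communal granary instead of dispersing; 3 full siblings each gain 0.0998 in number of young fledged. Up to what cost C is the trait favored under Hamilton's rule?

r to a full sibling = 1/2 (full sibs share both parents — two paths of length 2: r = 2·(1/2)^2 = 1/2).
Hamilton's rule: n·r·B > C, so the trait is favored while C < n·r·B = 3·0.5·0.0998 = 0.1497.

0.1497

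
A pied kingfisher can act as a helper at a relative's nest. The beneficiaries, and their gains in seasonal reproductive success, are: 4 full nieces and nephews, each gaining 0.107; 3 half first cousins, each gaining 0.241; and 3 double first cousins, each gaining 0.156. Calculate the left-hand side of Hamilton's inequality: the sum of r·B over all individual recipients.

r to a full niece or nephew = 1/4 (full aunt/uncle↔niece/nephew: two paths of length 3 through the shared grandparent pair: r = 2·(1/2)^3 = 1/4).
r to a half first cousin = 1/16 (half first cousins share one grandparent — one path of length 4: r = (1/2)^4 = 1/16).
r to a double first cousin = 1/4 (double first cousins share both grandparent pairs — four paths of length 4: r = 4·(1/2)^4 = 1/4).
Summing one r·B term per recipient: 4·0.25·0.107 + 3·0.0625·0.241 + 3·0.25·0.156 = 0.2691875.

0.2691875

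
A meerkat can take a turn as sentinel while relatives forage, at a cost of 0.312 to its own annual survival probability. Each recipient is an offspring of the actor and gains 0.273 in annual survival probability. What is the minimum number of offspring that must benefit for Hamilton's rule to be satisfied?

r to an offspring = 0.5 (one parent–offspring link: r = (1/2)^1 = 1/2).
Hamilton's rule: n·r·B > C  ⇒  n > C/(r·B) = 0.312/(0.5·0.273) = 2.286.
The smallest integer exceeding 2.286 is 3.

3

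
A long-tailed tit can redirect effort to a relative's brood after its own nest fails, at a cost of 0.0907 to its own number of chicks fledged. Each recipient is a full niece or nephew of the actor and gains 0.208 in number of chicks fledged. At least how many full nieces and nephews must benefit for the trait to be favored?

r to a full niece or nephew = 1/4 (full aunt/uncle↔niece/nephew: two paths of length 3 through the shared grandparent pair: r = 2·(1/2)^3 = 1/4).
Hamilton's rule: n·r·B > C  ⇒  n > C/(r·B) = 0.0907/(0.25·0.208) = 1.744.
The smallest integer exceeding 1.744 is 2.

2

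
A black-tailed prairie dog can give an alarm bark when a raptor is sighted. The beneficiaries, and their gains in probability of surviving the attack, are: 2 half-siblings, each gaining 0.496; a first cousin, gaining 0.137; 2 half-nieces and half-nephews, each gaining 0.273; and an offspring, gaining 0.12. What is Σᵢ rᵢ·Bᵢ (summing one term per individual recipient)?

r to a half-sibling = 1/4 (half-sibs share one parent — one path of length 2: r = (1/2)^2 = 1/4).
r to a first cousin = 1/8 (first cousins share one grandparent pair — two paths of length 4: r = 2·(1/2)^4 = 1/8).
r to a half-niece or half-nephew = 1/8 (half-aunt/uncle↔niece/nephew: one path of length 3: r = (1/2)^3 = 1/8).
r to an offspring = 0.5 (one parent–offspring link: r = (1/2)^1 = 1/2).
Summing one r·B term per recipient: 2·0.25·0.496 + 1·0.125·0.137 + 2·0.125·0.273 + 1·0.5·0.12 = 0.393375.

0.393375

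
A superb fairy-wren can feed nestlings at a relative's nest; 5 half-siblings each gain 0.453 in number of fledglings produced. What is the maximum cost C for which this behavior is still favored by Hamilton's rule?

r to a half-sibling = 0.25 (half-sibs share one parent — one path of length 2: r = (1/2)^2 = 1/4).
Hamilton's rule: n·r·B > C, so the trait is favored while C < n·r·B = 5·0.25·0.453 = 0.56625.

0.56625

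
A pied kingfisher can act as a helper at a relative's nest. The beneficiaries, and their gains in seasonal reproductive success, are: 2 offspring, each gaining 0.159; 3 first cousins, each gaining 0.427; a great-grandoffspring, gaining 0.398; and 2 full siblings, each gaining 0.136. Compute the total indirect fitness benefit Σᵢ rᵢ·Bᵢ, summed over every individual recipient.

0.504875

r to an offspring = 1/2 (one parent–offspring link: r = (1/2)^1 = 1/2).
r to a first cousin = 0.125 (first cousins share one grandparent pair — two paths of length 4: r = 2·(1/2)^4 = 1/8).
r to a great-grandoffspring = 1/8 (three parent–offspring links: r = (1/2)^3 = 1/8).
r to a full sibling = 0.5 (full sibs share both parents — two paths of length 2: r = 2·(1/2)^2 = 1/2).
Summing one r·B term per recipient: 2·0.5·0.159 + 3·0.125·0.427 + 1·0.125·0.398 + 2·0.5·0.136 = 0.504875.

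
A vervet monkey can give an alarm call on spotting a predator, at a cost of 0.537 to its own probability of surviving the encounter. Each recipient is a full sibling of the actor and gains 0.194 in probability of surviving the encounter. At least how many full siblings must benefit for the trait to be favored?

6

r to a full sibling = 1/2 (full sibs share both parents — two paths of length 2: r = 2·(1/2)^2 = 1/2).
Hamilton's rule: n·r·B > C  ⇒  n > C/(r·B) = 0.537/(0.5·0.194) = 5.536.
The smallest integer exceeding 5.536 is 6.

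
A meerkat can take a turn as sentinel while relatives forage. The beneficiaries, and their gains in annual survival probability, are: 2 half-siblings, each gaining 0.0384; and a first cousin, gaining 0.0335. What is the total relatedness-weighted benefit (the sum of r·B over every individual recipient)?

0.0233875

r to a half-sibling = 0.25 (half-sibs share one parent — one path of length 2: r = (1/2)^2 = 1/4).
r to a first cousin = 0.125 (first cousins share one grandparent pair — two paths of length 4: r = 2·(1/2)^4 = 1/8).
Summing one r·B term per recipient: 2·0.25·0.0384 + 1·0.125·0.0335 = 0.0233875.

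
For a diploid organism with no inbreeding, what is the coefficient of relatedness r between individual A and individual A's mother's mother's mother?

0.125

Each parent–offspring link contributes a factor of 1/2, and independent paths through distinct common ancestors add.
Three parent–offspring links: r = (1/2)^3 = 1/8.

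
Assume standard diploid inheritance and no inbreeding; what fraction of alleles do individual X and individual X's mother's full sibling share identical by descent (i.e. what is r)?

Each parent–offspring link contributes a factor of 1/2, and independent paths through distinct common ancestors add.
Full aunt/uncle↔niece/nephew: two paths of length 3 through the shared grandparent pair: r = 2·(1/2)^3 = 1/4.

0.25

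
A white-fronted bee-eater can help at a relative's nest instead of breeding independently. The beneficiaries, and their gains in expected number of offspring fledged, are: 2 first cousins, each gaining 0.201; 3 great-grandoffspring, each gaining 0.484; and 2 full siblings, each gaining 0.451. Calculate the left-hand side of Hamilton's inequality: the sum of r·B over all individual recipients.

r to a first cousin = 0.125 (first cousins share one grandparent pair — two paths of length 4: r = 2·(1/2)^4 = 1/8).
r to a great-grandoffspring = 0.125 (three parent–offspring links: r = (1/2)^3 = 1/8).
r to a full sibling = 0.5 (full sibs share both parents — two paths of length 2: r = 2·(1/2)^2 = 1/2).
Summing one r·B term per recipient: 2·0.125·0.201 + 3·0.125·0.484 + 2·0.5·0.451 = 0.68275.

0.68275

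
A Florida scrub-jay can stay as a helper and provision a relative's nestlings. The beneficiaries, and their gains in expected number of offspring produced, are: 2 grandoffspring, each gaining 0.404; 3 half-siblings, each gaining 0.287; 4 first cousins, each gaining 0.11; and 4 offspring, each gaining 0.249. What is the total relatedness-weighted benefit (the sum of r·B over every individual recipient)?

0.97025

r to a grandoffspring = 1/4 (two parent–offspring links: r = (1/2)^2 = 1/4).
r to a half-sibling = 0.25 (half-sibs share one parent — one path of length 2: r = (1/2)^2 = 1/4).
r to a first cousin = 1/8 (first cousins share one grandparent pair — two paths of length 4: r = 2·(1/2)^4 = 1/8).
r to an offspring = 1/2 (one parent–offspring link: r = (1/2)^1 = 1/2).
Summing one r·B term per recipient: 2·0.25·0.404 + 3·0.25·0.287 + 4·0.125·0.11 + 4·0.5·0.249 = 0.97025.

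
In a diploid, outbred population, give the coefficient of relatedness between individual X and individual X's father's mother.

0.25

Each parent–offspring link contributes a factor of 1/2, and independent paths through distinct common ancestors add.
Two parent–offspring links: r = (1/2)^2 = 1/4.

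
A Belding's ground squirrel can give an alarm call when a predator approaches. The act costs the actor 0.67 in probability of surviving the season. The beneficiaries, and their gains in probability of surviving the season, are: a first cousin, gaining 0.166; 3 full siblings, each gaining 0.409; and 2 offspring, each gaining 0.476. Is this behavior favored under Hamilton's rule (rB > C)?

Yes

Hamilton's rule: the trait is favored when the sum of r·B over every recipient exceeds the actor's cost C.
r to a first cousin = 0.125 (first cousins share one grandparent pair — two paths of length 4: r = 2·(1/2)^4 = 1/8).
r to a full sibling = 0.5 (full sibs share both parents — two paths of length 2: r = 2·(1/2)^2 = 1/2).
r to an offspring = 0.5 (one parent–offspring link: r = (1/2)^1 = 1/2).
Summing one r·B term per recipient: 1·0.125·0.166 + 3·0.5·0.409 + 2·0.5·0.476 = 1.11025.
1.11025 > 0.67: the indirect benefit exceeds the cost.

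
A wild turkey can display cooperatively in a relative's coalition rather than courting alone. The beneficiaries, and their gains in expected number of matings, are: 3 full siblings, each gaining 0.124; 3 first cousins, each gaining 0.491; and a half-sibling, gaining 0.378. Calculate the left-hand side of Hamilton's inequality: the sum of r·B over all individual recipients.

0.464625

r to a full sibling = 0.5 (full sibs share both parents — two paths of length 2: r = 2·(1/2)^2 = 1/2).
r to a first cousin = 1/8 (first cousins share one grandparent pair — two paths of length 4: r = 2·(1/2)^4 = 1/8).
r to a half-sibling = 0.25 (half-sibs share one parent — one path of length 2: r = (1/2)^2 = 1/4).
Summing one r·B term per recipient: 3·0.5·0.124 + 3·0.125·0.491 + 1·0.25·0.378 = 0.464625.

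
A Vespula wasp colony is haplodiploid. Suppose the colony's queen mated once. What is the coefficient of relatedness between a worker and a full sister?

Haplodiploid full sisters inherit their father's entire haploid genome identically (contributing 1/2) and on average half of their mother's contribution (1/2 · 1/2 = 1/4); r = 1/2 + 1/4 = 3/4.

0.75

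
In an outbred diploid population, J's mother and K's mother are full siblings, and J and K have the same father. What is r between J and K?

Relatedness sums over independent paths through distinct common ancestors.
J and K are related in two ways: first cousins through their mothers (r = 1/8) and half-sibs through their shared father (r = 1/4).
r = 1/8 + 1/4 = 3/8 = 0.375.

0.375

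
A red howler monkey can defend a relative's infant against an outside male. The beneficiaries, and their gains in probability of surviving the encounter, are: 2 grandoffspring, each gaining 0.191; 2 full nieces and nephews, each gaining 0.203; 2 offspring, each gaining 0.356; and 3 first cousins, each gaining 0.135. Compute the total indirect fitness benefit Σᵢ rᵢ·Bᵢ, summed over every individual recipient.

r to a grandoffspring = 0.25 (two parent–offspring links: r = (1/2)^2 = 1/4).
r to a full niece or nephew = 1/4 (full aunt/uncle↔niece/nephew: two paths of length 3 through the shared grandparent pair: r = 2·(1/2)^3 = 1/4).
r to an offspring = 1/2 (one parent–offspring link: r = (1/2)^1 = 1/2).
r to a first cousin = 0.125 (first cousins share one grandparent pair — two paths of length 4: r = 2·(1/2)^4 = 1/8).
Summing one r·B term per recipient: 2·0.25·0.191 + 2·0.25·0.203 + 2·0.5·0.356 + 3·0.125·0.135 = 0.603625.

0.603625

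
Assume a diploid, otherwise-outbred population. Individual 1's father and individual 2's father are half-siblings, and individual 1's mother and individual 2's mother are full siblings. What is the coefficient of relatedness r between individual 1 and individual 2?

Independent pedigree routes through distinct common ancestors add.
Individual 1 and individual 2 are related in two ways: half first cousins through their fathers (r = 1/16) and first cousins through their mothers (r = 1/8).
r = 1/16 + 1/8 = 3/16 = 0.1875.

0.1875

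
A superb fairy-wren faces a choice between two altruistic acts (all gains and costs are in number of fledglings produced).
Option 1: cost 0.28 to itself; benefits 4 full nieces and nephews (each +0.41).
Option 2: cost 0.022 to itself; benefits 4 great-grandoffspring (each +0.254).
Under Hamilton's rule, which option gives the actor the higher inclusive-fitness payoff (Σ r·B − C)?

Option 1: r to a full niece or nephew = 0.25.
Option 1: Σ r·B − C = (4·0.25·0.41) − 0.28 = 0.13.
Option 2: r to a great-grandoffspring = 0.125.
Option 2: Σ r·B − C = (4·0.125·0.254) − 0.022 = 0.105.
Option 1 has the higher net inclusive-fitness payoff.

Option 1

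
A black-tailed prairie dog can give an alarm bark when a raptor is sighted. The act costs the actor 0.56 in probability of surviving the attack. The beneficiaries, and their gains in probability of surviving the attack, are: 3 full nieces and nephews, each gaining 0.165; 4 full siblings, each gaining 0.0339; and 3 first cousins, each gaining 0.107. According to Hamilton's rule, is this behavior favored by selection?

Hamilton's rule: the trait is favored when the sum of r·B over every recipient exceeds the actor's cost C.
r to a full niece or nephew = 1/4 (full aunt/uncle↔niece/nephew: two paths of length 3 through the shared grandparent pair: r = 2·(1/2)^3 = 1/4).
r to a full sibling = 0.5 (full sibs share both parents — two paths of length 2: r = 2·(1/2)^2 = 1/2).
r to a first cousin = 0.125 (first cousins share one grandparent pair — two paths of length 4: r = 2·(1/2)^4 = 1/8).
Summing one r·B term per recipient: 3·0.25·0.165 + 4·0.5·0.0339 + 3·0.125·0.107 = 0.231675.
0.231675 < 0.56: the indirect benefit is less than the cost.

No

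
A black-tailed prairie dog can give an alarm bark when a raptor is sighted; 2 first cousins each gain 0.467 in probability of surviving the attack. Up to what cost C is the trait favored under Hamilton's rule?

r to a first cousin = 0.125 (first cousins share one grandparent pair — two paths of length 4: r = 2·(1/2)^4 = 1/8).
Hamilton's rule: n·r·B > C, so the trait is favored while C < n·r·B = 2·0.125·0.467 = 0.11675.

0.11675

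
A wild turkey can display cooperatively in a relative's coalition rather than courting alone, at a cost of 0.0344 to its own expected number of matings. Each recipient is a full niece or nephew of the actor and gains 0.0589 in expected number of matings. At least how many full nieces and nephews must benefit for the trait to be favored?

3

r to a full niece or nephew = 0.25 (full aunt/uncle↔niece/nephew: two paths of length 3 through the shared grandparent pair: r = 2·(1/2)^3 = 1/4).
Hamilton's rule: n·r·B > C  ⇒  n > C/(r·B) = 0.0344/(0.25·0.0589) = 2.336.
The smallest integer exceeding 2.336 is 3.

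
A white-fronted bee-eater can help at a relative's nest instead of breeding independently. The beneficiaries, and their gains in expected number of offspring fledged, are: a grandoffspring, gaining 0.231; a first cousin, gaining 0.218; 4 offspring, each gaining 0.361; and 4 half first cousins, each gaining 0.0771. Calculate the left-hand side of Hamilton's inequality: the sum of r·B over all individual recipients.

r to a grandoffspring = 0.25 (two parent–offspring links: r = (1/2)^2 = 1/4).
r to a first cousin = 0.125 (first cousins share one grandparent pair — two paths of length 4: r = 2·(1/2)^4 = 1/8).
r to an offspring = 0.5 (one parent–offspring link: r = (1/2)^1 = 1/2).
r to a half first cousin = 0.0625 (half first cousins share one grandparent — one path of length 4: r = (1/2)^4 = 1/16).
Summing one r·B term per recipient: 1·0.25·0.231 + 1·0.125·0.218 + 4·0.5·0.361 + 4·0.0625·0.0771 = 0.826275.

0.826275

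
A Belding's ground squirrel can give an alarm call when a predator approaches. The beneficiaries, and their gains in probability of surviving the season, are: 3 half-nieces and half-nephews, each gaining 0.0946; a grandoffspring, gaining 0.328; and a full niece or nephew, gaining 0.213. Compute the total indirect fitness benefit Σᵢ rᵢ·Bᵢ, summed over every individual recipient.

0.170725

r to a half-niece or half-nephew = 1/8 (half-aunt/uncle↔niece/nephew: one path of length 3: r = (1/2)^3 = 1/8).
r to a grandoffspring = 0.25 (two parent–offspring links: r = (1/2)^2 = 1/4).
r to a full niece or nephew = 0.25 (full aunt/uncle↔niece/nephew: two paths of length 3 through the shared grandparent pair: r = 2·(1/2)^3 = 1/4).
Summing one r·B term per recipient: 3·0.125·0.0946 + 1·0.25·0.328 + 1·0.25·0.213 = 0.170725.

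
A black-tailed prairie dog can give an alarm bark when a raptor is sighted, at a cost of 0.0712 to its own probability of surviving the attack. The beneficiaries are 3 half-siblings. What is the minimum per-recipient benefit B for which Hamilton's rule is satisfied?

0.0949

r to a half-sibling = 0.25 (half-sibs share one parent — one path of length 2: r = (1/2)^2 = 1/4).
Hamilton's rule with n recipients of equal r: n·r·B > C, so B > C/(n·r) = 0.0712/(3·0.25) = 0.0949.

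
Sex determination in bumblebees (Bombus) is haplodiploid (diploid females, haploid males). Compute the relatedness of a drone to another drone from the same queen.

0.5

Haploid brothers each carry a random half of the queen's diploid genome, so on average they share half: r = 1/2.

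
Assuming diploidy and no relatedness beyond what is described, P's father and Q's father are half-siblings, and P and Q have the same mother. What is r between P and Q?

Wright's path rule: contributions from independent ancestry routes add.
P and Q are related in two ways: half first cousins through their fathers (r = 1/16) and half-sibs through their shared mother (r = 1/4).
r = 1/16 + 1/4 = 0.3125.

0.3125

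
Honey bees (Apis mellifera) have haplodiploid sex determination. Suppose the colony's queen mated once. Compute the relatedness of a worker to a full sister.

Haplodiploid full sisters inherit their father's entire haploid genome identically (contributing 1/2) and on average half of their mother's contribution (1/2 · 1/2 = 1/4); r = 1/2 + 1/4 = 3/4.

0.75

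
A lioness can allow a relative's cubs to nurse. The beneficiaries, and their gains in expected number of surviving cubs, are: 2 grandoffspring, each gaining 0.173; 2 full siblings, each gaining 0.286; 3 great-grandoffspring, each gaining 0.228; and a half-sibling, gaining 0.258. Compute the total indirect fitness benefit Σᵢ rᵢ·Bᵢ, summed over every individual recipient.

r to a grandoffspring = 0.25 (two parent–offspring links: r = (1/2)^2 = 1/4).
r to a full sibling = 1/2 (full sibs share both parents — two paths of length 2: r = 2·(1/2)^2 = 1/2).
r to a great-grandoffspring = 1/8 (three parent–offspring links: r = (1/2)^3 = 1/8).
r to a half-sibling = 0.25 (half-sibs share one parent — one path of length 2: r = (1/2)^2 = 1/4).
Summing one r·B term per recipient: 2·0.25·0.173 + 2·0.5·0.286 + 3·0.125·0.228 + 1·0.25·0.258 = 0.5225.

0.5225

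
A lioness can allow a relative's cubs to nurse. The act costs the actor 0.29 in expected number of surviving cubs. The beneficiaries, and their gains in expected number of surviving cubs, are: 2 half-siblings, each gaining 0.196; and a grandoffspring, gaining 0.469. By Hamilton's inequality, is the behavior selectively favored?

Hamilton's rule: the trait is favored when the sum of r·B over every recipient exceeds the actor's cost C.
r to a half-sibling = 1/4 (half-sibs share one parent — one path of length 2: r = (1/2)^2 = 1/4).
r to a grandoffspring = 0.25 (two parent–offspring links: r = (1/2)^2 = 1/4).
Summing one r·B term per recipient: 2·0.25·0.196 + 1·0.25·0.469 = 0.21525.
0.21525 < 0.29: the indirect benefit is less than the cost.

No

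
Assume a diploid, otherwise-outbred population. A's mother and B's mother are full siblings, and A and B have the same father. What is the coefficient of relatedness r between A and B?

Independent pedigree routes through distinct common ancestors add.
A and B are related in two ways: first cousins through their mothers (r = 1/8) and half-sibs through their shared father (r = 1/4).
r = 1/8 + 1/4 = 3/8 = 0.375.

0.375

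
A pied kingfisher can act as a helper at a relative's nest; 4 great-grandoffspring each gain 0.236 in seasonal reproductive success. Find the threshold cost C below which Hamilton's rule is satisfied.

r to a great-grandoffspring = 0.125 (three parent–offspring links: r = (1/2)^3 = 1/8).
Hamilton's rule: n·r·B > C, so the trait is favored while C < n·r·B = 4·0.125·0.236 = 0.118.

0.118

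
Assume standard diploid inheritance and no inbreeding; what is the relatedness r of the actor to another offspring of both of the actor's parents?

0.5

Each parent–offspring link contributes a factor of 1/2, and independent paths through distinct common ancestors add.
Full sibs share both parents — two paths of length 2: r = 2·(1/2)^2 = 1/2.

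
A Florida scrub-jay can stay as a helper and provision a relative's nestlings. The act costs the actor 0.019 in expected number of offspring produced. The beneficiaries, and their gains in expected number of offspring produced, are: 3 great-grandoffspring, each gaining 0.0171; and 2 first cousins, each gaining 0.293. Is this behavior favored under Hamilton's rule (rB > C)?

Hamilton's rule: the trait is favored when the sum of r·B over every recipient exceeds the actor's cost C.
r to a great-grandoffspring = 0.125 (three parent–offspring links: r = (1/2)^3 = 1/8).
r to a first cousin = 1/8 (first cousins share one grandparent pair — two paths of length 4: r = 2·(1/2)^4 = 1/8).
Summing one r·B term per recipient: 3·0.125·0.0171 + 2·0.125·0.293 = 0.0796625.
0.0796625 > 0.019: the indirect benefit exceeds the cost.

Yes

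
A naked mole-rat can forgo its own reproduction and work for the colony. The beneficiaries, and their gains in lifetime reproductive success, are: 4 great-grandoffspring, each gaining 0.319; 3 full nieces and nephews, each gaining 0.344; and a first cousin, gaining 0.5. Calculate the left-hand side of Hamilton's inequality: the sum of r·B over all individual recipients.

r to a great-grandoffspring = 1/8 (three parent–offspring links: r = (1/2)^3 = 1/8).
r to a full niece or nephew = 0.25 (full aunt/uncle↔niece/nephew: two paths of length 3 through the shared grandparent pair: r = 2·(1/2)^3 = 1/4).
r to a first cousin = 1/8 (first cousins share one grandparent pair — two paths of length 4: r = 2·(1/2)^4 = 1/8).
Summing one r·B term per recipient: 4·0.125·0.319 + 3·0.25·0.344 + 1·0.125·0.5 = 0.48.

0.48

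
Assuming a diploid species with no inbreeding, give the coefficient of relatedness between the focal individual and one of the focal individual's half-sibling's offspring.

Each parent–offspring link contributes a factor of 1/2, and independent paths through distinct common ancestors add.
Half-aunt/uncle↔niece/nephew: one path of length 3: r = (1/2)^3 = 1/8.

0.125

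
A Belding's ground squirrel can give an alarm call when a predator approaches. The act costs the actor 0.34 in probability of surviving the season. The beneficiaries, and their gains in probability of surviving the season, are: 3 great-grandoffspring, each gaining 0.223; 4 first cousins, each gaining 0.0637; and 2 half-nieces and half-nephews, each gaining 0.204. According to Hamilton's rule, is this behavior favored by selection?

No

Hamilton's rule: the trait is favored when the sum of r·B over every recipient exceeds the actor's cost C.
r to a great-grandoffspring = 1/8 (three parent–offspring links: r = (1/2)^3 = 1/8).
r to a first cousin = 0.125 (first cousins share one grandparent pair — two paths of length 4: r = 2·(1/2)^4 = 1/8).
r to a half-niece or half-nephew = 1/8 (half-aunt/uncle↔niece/nephew: one path of length 3: r = (1/2)^3 = 1/8).
Summing one r·B term per recipient: 3·0.125·0.223 + 4·0.125·0.0637 + 2·0.125·0.204 = 0.166475.
0.166475 < 0.34: the indirect benefit is less than the cost.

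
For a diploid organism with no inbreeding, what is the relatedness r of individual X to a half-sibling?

Half-sibs share one parent — one path of length 2: r = (1/2)^2 = 1/4.

0.25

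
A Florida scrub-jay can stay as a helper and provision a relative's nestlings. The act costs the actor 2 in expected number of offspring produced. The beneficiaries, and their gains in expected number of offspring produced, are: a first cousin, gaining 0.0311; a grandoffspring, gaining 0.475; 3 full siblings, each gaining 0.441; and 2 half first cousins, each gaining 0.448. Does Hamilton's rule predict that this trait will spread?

Hamilton's rule: the trait is favored when the sum of r·B over every recipient exceeds the actor's cost C.
r to a first cousin = 1/8 (first cousins share one grandparent pair — two paths of length 4: r = 2·(1/2)^4 = 1/8).
r to a grandoffspring = 1/4 (two parent–offspring links: r = (1/2)^2 = 1/4).
r to a full sibling = 0.5 (full sibs share both parents — two paths of length 2: r = 2·(1/2)^2 = 1/2).
r to a half first cousin = 0.0625 (half first cousins share one grandparent — one path of length 4: r = (1/2)^4 = 1/16).
Summing one r·B term per recipient: 1·0.125·0.0311 + 1·0.25·0.475 + 3·0.5·0.441 + 2·0.0625·0.448 = 0.8401375.
0.8401375 < 2: the indirect benefit is less than the cost.

No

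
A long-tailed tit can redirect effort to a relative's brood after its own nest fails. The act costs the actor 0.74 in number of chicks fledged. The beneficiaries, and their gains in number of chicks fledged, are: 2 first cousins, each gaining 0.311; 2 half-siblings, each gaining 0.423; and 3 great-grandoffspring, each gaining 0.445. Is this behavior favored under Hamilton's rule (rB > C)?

No

Hamilton's rule: the trait is favored when the sum of r·B over every recipient exceeds the actor's cost C.
r to a first cousin = 0.125 (first cousins share one grandparent pair — two paths of length 4: r = 2·(1/2)^4 = 1/8).
r to a half-sibling = 0.25 (half-sibs share one parent — one path of length 2: r = (1/2)^2 = 1/4).
r to a great-grandoffspring = 1/8 (three parent–offspring links: r = (1/2)^3 = 1/8).
Summing one r·B term per recipient: 2·0.125·0.311 + 2·0.25·0.423 + 3·0.125·0.445 = 0.456125.
0.456125 < 0.74: the indirect benefit is less than the cost.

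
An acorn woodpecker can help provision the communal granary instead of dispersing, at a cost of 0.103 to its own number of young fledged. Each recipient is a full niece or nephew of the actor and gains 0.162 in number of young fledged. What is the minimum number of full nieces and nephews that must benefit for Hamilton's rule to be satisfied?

3

r to a full niece or nephew = 0.25 (full aunt/uncle↔niece/nephew: two paths of length 3 through the shared grandparent pair: r = 2·(1/2)^3 = 1/4).
Hamilton's rule: n·r·B > C  ⇒  n > C/(r·B) = 0.103/(0.25·0.162) = 2.543.
The smallest integer exceeding 2.543 is 3.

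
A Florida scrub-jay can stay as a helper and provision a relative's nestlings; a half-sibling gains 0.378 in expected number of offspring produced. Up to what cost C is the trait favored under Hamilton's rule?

0.0945

r to a half-sibling = 1/4 (half-sibs share one parent — one path of length 2: r = (1/2)^2 = 1/4).
Hamilton's rule: n·r·B > C, so the trait is favored while C < n·r·B = 1·0.25·0.378 = 0.0945.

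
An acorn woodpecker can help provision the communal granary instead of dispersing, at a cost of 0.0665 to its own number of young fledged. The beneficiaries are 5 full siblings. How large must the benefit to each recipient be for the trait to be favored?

r to a full sibling = 0.5 (full sibs share both parents — two paths of length 2: r = 2·(1/2)^2 = 1/2).
Hamilton's rule with n recipients of equal r: n·r·B > C, so B > C/(n·r) = 0.0665/(5·0.5) = 0.0266.

0.0266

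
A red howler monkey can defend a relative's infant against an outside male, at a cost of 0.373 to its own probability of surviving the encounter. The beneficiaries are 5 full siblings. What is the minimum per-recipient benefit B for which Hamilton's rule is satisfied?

r to a full sibling = 0.5 (full sibs share both parents — two paths of length 2: r = 2·(1/2)^2 = 1/2).
Hamilton's rule with n recipients of equal r: n·r·B > C, so B > C/(n·r) = 0.373/(5·0.5) = 0.1492.

0.1492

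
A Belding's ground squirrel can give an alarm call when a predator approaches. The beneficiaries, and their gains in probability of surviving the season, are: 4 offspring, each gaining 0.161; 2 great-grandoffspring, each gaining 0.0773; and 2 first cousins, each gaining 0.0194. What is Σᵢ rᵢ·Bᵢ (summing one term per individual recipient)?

0.346175

r to an offspring = 1/2 (one parent–offspring link: r = (1/2)^1 = 1/2).
r to a great-grandoffspring = 1/8 (three parent–offspring links: r = (1/2)^3 = 1/8).
r to a first cousin = 0.125 (first cousins share one grandparent pair — two paths of length 4: r = 2·(1/2)^4 = 1/8).
Summing one r·B term per recipient: 4·0.5·0.161 + 2·0.125·0.0773 + 2·0.125·0.0194 = 0.346175.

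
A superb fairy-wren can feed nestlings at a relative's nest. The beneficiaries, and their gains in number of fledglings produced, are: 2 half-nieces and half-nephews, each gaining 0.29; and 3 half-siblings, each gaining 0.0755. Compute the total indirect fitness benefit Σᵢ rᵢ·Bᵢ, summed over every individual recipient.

r to a half-niece or half-nephew = 0.125 (half-aunt/uncle↔niece/nephew: one path of length 3: r = (1/2)^3 = 1/8).
r to a half-sibling = 1/4 (half-sibs share one parent — one path of length 2: r = (1/2)^2 = 1/4).
Summing one r·B term per recipient: 2·0.125·0.29 + 3·0.25·0.0755 = 0.129125.

0.129125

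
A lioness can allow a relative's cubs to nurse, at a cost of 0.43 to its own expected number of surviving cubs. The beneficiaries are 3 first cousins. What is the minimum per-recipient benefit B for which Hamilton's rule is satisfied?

r to a first cousin = 1/8 (first cousins share one grandparent pair — two paths of length 4: r = 2·(1/2)^4 = 1/8).
Hamilton's rule with n recipients of equal r: n·r·B > C, so B > C/(n·r) = 0.43/(3·0.125) = 1.1467.

1.1467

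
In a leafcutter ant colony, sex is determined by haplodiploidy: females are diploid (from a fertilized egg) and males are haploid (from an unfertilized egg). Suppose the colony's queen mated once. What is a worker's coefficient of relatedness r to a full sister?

0.75

Haplodiploid full sisters inherit their father's entire haploid genome identically (contributing 1/2) and on average half of their mother's contribution (1/2 · 1/2 = 1/4); r = 1/2 + 1/4 = 3/4.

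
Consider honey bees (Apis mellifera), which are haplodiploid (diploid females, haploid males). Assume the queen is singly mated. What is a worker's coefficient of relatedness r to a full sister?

0.75

Haplodiploid full sisters inherit their father's entire haploid genome identically (contributing 1/2) and on average half of their mother's contribution (1/2 · 1/2 = 1/4); r = 1/2 + 1/4 = 3/4.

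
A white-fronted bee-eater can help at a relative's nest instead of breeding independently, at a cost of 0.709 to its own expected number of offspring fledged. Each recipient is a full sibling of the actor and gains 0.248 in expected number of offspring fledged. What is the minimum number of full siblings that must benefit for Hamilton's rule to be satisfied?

r to a full sibling = 0.5 (full sibs share both parents — two paths of length 2: r = 2·(1/2)^2 = 1/2).
Hamilton's rule: n·r·B > C  ⇒  n > C/(r·B) = 0.709/(0.5·0.248) = 5.718.
The smallest integer exceeding 5.718 is 6.

6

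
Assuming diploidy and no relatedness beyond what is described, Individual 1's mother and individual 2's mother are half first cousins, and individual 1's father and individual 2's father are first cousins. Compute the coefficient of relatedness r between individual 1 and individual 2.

Relatedness sums over independent paths through distinct common ancestors.
Individual 1 and individual 2 are related in two ways: half second cousins through their mothers (r = 1/64) and second cousins through their fathers (r = 1/32).
r = 1/64 + 1/32 = 3/64 = 0.046875.

0.046875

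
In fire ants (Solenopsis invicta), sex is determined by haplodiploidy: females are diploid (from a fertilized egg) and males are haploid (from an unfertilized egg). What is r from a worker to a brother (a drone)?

0.25

Her haploid brother carries none of their father's genes and a random half of their mother's genome; that half matches the maternal half of her own genome with probability 1/2: r = 1/2 · 1/2 = 1/4.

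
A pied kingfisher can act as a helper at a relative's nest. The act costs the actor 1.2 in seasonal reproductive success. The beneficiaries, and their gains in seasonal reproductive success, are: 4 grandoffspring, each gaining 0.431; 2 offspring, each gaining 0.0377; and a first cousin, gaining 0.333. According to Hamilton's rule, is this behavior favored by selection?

No

Hamilton's rule: the trait is favored when the sum of r·B over every recipient exceeds the actor's cost C.
r to a grandoffspring = 0.25 (two parent–offspring links: r = (1/2)^2 = 1/4).
r to an offspring = 0.5 (one parent–offspring link: r = (1/2)^1 = 1/2).
r to a first cousin = 1/8 (first cousins share one grandparent pair — two paths of length 4: r = 2·(1/2)^4 = 1/8).
Summing one r·B term per recipient: 4·0.25·0.431 + 2·0.5·0.0377 + 1·0.125·0.333 = 0.510325.
0.510325 < 1.2: the indirect benefit is less than the cost.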